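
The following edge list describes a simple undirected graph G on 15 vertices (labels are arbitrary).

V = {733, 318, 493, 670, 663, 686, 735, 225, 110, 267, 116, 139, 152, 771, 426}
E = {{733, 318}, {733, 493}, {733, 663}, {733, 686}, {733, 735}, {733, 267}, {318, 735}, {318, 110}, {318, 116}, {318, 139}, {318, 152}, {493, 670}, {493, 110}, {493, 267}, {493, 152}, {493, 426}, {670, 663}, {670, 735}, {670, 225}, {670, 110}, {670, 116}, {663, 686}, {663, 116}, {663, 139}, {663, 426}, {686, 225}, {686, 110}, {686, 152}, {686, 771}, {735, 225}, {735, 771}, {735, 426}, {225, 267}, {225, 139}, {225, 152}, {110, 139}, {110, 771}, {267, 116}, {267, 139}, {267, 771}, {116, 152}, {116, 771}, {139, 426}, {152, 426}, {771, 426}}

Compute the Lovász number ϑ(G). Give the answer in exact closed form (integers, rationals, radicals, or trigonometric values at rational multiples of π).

deg(116) = 6; N(116) = {318, 670, 663, 267, 152, 771}.
deg(735) = 6; N(735) = {733, 318, 670, 225, 771, 426}.
deg(426) = 6; N(426) = {493, 663, 735, 139, 152, 771}.
N(686) = {733, 663, 225, 110, 152, 771}, |N(686)| = 6.
Every vertex has degree 6 (N=15); Kneser-type, 2-subsets of [6].
A has 3 distinct eigenvalues ≈ [6.0, 1.0, -3.0].
With N=15: ϑ(G) = 15·(-1*(-3))/(6−(-3)) = 5.
= 5.0000000… (decimal).

5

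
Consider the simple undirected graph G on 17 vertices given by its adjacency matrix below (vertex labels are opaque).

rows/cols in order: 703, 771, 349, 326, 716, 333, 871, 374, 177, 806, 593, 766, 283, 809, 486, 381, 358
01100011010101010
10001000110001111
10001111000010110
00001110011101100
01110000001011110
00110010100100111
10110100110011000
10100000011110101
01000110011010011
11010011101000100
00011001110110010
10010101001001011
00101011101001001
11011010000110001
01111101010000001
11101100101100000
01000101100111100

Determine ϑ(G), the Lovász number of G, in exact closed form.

sqrt(17)

deg(333) = 8; N(333) = {349, 326, 871, 177, 766, 486, 381, 358}.
N(766) = {703, 326, 333, 374, 593, 809, 381, 358}, |N(766)| = 8.
deg(486) = 8; N(486) = {771, 349, 326, 716, 333, 374, 806, 358}.
deg(177) = 8; N(177) = {771, 333, 871, 806, 593, 283, 381, 358}.
Regular of degree 8 on 17 vertices: strongly regular (17,8,3,4).
The 3 distinct eigenvalues: [8.0, 1.56155, -2.56155].
ϑ = −N·λ_min/(λ_max−λ_min) = −17·(-sqrt(17)/2 - 1/2)/(8−(-sqrt(17)/2 - 1/2)) = sqrt(17).
≈ 4.12310563 (to 8 d.p.).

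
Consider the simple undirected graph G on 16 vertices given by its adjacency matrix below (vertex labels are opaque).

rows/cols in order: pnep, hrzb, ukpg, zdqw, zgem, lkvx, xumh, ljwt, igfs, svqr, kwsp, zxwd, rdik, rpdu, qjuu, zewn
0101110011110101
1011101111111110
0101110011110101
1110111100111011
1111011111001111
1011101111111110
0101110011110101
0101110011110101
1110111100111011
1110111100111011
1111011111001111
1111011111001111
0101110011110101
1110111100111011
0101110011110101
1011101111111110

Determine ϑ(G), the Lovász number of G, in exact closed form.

deg(kwsp) = 13; N(kwsp) = {pnep, hrzb, ukpg, zdqw, lkvx, xumh, ljwt, igfs, svqr, rdik, rpdu, qjuu, zewn}.
deg(zewn) = 13; N(zewn) = {pnep, ukpg, zdqw, zgem, xumh, ljwt, igfs, svqr, kwsp, zxwd, rdik, rpdu, qjuu}.
N(qjuu) = {hrzb, zdqw, zgem, lkvx, igfs, svqr, kwsp, zxwd, rpdu, zewn}, |N(qjuu)| = 10.
deg(hrzb) = 13; N(hrzb) = {pnep, ukpg, zdqw, zgem, xumh, ljwt, igfs, svqr, kwsp, zxwd, rdik, rpdu, qjuu}.
Complete 4-partite, parts [6, 4, 3, 3]: perfect, ϑ = α = 6.
Numerically 6.000000000.
Sandwich: α(G)=6 ≤ ϑ(G)=6 ≤ χ(Ḡ)=6 (collapsed).

6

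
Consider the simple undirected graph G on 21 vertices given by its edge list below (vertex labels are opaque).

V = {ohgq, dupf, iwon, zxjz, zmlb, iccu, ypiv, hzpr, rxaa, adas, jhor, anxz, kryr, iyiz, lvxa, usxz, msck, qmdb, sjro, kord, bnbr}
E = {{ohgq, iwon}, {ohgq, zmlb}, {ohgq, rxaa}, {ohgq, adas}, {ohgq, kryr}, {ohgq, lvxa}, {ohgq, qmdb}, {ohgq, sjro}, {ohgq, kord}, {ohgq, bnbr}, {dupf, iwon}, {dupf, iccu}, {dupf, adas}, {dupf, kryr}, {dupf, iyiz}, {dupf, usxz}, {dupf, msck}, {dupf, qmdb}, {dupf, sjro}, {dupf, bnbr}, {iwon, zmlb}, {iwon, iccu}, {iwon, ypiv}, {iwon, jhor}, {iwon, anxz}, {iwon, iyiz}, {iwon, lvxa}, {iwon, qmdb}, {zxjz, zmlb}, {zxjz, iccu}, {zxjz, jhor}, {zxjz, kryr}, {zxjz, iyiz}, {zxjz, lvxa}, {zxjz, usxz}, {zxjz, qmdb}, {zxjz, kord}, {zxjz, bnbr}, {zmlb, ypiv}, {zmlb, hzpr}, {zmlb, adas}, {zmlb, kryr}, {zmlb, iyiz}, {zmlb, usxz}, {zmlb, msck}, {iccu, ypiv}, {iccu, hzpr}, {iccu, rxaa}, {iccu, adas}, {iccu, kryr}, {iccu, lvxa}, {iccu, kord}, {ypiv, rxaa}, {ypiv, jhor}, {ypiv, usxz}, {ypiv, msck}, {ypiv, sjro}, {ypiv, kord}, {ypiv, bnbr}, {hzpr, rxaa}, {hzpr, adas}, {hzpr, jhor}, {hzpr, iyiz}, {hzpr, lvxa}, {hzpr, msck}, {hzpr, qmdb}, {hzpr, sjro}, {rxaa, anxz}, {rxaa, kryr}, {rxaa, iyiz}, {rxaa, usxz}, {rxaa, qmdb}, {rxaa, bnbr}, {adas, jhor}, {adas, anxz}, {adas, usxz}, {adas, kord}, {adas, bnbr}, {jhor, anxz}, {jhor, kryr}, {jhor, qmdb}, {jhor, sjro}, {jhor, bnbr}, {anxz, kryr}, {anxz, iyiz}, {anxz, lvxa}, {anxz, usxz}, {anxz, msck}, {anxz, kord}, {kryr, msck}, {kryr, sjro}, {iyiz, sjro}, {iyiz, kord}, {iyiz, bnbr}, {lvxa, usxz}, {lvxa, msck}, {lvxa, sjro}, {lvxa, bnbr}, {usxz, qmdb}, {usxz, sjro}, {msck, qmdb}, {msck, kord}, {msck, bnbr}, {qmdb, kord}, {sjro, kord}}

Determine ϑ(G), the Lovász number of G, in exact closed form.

6

deg(ohgq) = 10; N(ohgq) = {iwon, zmlb, rxaa, adas, kryr, lvxa, qmdb, sjro, kord, bnbr}.
deg(ypiv) = 10; N(ypiv) = {iwon, zmlb, iccu, rxaa, jhor, usxz, msck, sjro, kord, bnbr}.
Vertex iyiz has 10 neighbors: dupf, iwon, zxjz, zmlb, hzpr, rxaa, anxz, sjro, kord, bnbr.
deg(adas) = 10; N(adas) = {ohgq, dupf, zmlb, iccu, hzpr, jhor, anxz, usxz, kord, bnbr}.
Every vertex has degree 10 (N=21); this is K(7,2), the Kneser graph.
spec(A) ≈ [10.0, 1.0, -4.0] (distinct, 6 d.p.).
Lovász: ϑ = −21(-4)/(10+-1*(-4)) = 6.
= 6.0000000… (decimal).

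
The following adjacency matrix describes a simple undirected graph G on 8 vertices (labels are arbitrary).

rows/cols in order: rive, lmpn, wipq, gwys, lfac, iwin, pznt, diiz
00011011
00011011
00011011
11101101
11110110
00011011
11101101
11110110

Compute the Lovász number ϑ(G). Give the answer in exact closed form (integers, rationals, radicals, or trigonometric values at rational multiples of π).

4

N(iwin) = {gwys, lfac, pznt, diiz}, |N(iwin)| = 4.
deg(lfac) = 6; N(lfac) = {rive, lmpn, wipq, gwys, iwin, pznt}.
N(diiz) = {rive, lmpn, wipq, gwys, iwin, pznt}, |N(diiz)| = 6.
deg(wipq) = 4; N(wipq) = {gwys, lfac, pznt, diiz}.
Complete 3-partite, parts [4, 2, 2]: perfect, ϑ = α = 4.
≈ 4.0000000 (to 7 d.p.).
Sandwich: α(G)=4 ≤ ϑ(G)=4 ≤ χ(Ḡ)=4 (collapsed).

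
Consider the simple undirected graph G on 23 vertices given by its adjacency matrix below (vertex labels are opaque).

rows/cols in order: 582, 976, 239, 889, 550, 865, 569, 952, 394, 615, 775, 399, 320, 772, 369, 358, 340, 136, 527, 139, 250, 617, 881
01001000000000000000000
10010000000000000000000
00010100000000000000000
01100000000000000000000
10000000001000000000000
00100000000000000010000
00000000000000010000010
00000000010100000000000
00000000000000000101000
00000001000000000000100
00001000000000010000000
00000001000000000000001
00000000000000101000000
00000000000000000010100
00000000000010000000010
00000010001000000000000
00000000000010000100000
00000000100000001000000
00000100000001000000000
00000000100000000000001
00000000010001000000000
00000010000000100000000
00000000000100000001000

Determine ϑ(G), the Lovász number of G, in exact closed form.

23*cos(pi/23)/(cos(pi/23) + 1)

Vertex 569 has 2 neighbors: 358, 617.
deg(239) = 2; N(239) = {889, 865}.
deg(369) = 2; N(369) = {320, 617}.
N(865) = {239, 527}, |N(865)| = 2.
deg(v) = 2 for all v (|V|=23); this is C_{23}, the 23-cycle.
spec(A) ≈ [2.0, 1.925835, 1.708839, 1.365106, 0.92013, 0.406912, -0.136485, -0.669759, -1.153361, -1.551423, -1.834423, -1.981372] (distinct, 6 d.p.).
Lovász (edge-transitive): ϑ = −23·(-2*cos(pi/23))/((2)−(-2*cos(pi/23))) = 23*cos(pi/23)/(cos(pi/23) + 1).
ϑ(G) ≈ 11.446193612.
Lovász sandwich 11 ≤ 23*cos(pi/23)/(cos(pi/23) + 1) ≤ 12: both strict.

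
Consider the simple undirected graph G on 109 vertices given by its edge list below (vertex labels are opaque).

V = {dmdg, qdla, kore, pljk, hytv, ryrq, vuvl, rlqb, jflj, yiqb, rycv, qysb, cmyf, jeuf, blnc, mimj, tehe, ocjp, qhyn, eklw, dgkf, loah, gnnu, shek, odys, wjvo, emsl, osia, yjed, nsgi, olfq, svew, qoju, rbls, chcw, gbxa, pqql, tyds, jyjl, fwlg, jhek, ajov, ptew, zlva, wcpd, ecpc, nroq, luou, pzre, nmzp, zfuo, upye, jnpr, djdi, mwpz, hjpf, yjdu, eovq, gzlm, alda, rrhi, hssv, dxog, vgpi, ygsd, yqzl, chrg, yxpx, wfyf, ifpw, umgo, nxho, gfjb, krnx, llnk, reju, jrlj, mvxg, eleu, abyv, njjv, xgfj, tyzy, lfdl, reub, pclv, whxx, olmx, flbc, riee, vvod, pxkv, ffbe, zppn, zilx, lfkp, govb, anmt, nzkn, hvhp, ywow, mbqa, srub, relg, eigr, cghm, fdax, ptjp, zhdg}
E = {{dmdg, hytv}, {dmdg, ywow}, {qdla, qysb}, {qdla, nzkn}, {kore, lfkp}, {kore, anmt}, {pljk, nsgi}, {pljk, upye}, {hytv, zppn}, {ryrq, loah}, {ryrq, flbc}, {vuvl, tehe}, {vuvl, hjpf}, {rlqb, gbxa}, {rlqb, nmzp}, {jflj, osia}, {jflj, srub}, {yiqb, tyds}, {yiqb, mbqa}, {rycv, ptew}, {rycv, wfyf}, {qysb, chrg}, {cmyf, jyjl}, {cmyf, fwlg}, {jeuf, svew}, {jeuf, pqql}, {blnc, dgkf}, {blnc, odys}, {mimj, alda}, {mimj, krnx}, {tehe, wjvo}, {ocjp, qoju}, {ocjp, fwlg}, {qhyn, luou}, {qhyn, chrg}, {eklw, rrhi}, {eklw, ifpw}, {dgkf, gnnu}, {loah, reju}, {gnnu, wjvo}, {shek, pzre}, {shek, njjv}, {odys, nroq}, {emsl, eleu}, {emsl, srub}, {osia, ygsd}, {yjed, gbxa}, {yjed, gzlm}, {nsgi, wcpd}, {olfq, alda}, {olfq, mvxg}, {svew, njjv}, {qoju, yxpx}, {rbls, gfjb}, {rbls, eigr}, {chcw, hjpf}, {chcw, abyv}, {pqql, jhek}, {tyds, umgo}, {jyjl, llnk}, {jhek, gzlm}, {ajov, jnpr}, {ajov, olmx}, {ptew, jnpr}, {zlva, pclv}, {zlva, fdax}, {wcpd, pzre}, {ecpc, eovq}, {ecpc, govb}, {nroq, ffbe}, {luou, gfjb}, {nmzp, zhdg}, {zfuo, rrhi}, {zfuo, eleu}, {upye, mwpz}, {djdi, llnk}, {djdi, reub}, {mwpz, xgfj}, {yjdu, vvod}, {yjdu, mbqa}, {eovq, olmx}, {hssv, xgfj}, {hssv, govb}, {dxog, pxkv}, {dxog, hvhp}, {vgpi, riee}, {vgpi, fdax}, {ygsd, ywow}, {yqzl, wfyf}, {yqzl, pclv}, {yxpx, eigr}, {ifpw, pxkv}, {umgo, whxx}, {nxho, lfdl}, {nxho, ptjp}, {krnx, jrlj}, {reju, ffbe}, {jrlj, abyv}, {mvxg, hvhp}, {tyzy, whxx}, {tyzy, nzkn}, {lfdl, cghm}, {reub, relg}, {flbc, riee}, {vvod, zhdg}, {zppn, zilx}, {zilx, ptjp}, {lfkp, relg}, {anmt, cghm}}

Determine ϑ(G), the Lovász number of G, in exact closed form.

Vertex emsl has 2 neighbors: eleu, srub.
N(ryrq) = {loah, flbc}, |N(ryrq)| = 2.
N(nsgi) = {pljk, wcpd}, |N(nsgi)| = 2.
N(ecpc) = {eovq, govb}, |N(ecpc)| = 2.
Regular of degree 2 on 109 vertices: the odd cycle C_{109}.
The 55 distinct eigenvalues: [2.0, 1.99668, 1.98672, 1.97017, 1.94707, 1.9175, 1.88157, 1.83938, 1.79108, 1.73683, 1.67682, 1.61123, 1.54029, 1.46424, 1.38332, 1.2978, 1.20797, 1.11413, 1.01659, 0.91568, 0.81172, 0.70506, 0.59606, 0.48509, 0.3725, 0.25867, 0.14399, 0.02882, -0.08644, -0.20141, -0.31572, -0.42897, -0.5408, -0.65083, -0.7587, -0.86406, -0.96654, -1.06581, -1.16154, -1.25341, -1.34111, -1.42437, -1.50289, -1.57642, -1.64471, -1.70754, -1.76469, -1.81598, -1.86125, -1.90032, -1.93309, -1.95943, -1.97927, -1.99253, -1.99917].
ϑ = −N·λ_min/(λ_max−λ_min) = −109·(-2*cos(pi/109))/(2−(-2*cos(pi/109))) = 109*cos(pi/109)/(cos(pi/109) + 1).
ϑ(G) ≈ 54.4886801.
Lovász sandwich 54 ≤ 109*cos(pi/109)/(cos(pi/109) + 1) ≤ 55: both strict.

109*cos(pi/109)/(cos(pi/109) + 1)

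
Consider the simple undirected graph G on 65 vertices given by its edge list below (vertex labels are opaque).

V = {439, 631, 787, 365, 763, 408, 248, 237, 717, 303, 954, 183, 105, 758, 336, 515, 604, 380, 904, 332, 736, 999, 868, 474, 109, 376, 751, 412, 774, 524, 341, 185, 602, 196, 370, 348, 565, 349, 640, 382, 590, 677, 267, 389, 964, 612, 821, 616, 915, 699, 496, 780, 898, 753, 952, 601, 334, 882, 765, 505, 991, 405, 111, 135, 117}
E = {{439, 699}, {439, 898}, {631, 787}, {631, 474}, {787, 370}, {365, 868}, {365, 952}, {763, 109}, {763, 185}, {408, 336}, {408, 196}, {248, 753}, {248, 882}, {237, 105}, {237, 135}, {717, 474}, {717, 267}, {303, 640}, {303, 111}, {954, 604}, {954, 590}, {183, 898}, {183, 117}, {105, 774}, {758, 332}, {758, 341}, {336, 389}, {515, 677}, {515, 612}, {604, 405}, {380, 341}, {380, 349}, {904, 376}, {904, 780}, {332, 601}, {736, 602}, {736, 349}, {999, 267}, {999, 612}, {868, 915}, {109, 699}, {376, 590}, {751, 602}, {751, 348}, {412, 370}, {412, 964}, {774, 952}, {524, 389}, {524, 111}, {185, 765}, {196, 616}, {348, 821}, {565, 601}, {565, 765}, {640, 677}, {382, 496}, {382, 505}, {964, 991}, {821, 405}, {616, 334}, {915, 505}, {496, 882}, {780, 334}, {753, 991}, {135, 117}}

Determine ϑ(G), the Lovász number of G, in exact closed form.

65*cos(pi/65)/(cos(pi/65) + 1)

deg(898) = 2; N(898) = {439, 183}.
Vertex 640 has 2 neighbors: 303, 677.
deg(365) = 2; N(365) = {868, 952}.
Vertex 904 has 2 neighbors: 376, 780.
Every vertex has degree 2 (N=65); this is C_{65}, the 65-cycle.
A has 33 distinct eigenvalues ≈ [2.0, 1.99066, 1.96274, 1.91649, 1.85235, 1.77091, 1.67294, 1.55935, 1.4312, 1.28968, 1.13613, 0.97197, 0.79873, 0.61803, 0.43157, 0.24107, 0.04833, -0.14487, -0.33671, -0.52541, -0.70921, -0.88638, -1.05528, -1.21433, -1.36203, -1.49702, -1.61803, -1.72394, -1.81375, -1.88662, -1.94188, -1.97901, -1.99766].
−65·(-2*cos(pi/65)) / ((2)−(-2*cos(pi/65))) = 65*cos(pi/65)/(cos(pi/65) + 1) = ϑ(G).
= 32.481013… (decimal).
32 ≤ 65*cos(pi/65)/(cos(pi/65) + 1) ≤ 33: both strict.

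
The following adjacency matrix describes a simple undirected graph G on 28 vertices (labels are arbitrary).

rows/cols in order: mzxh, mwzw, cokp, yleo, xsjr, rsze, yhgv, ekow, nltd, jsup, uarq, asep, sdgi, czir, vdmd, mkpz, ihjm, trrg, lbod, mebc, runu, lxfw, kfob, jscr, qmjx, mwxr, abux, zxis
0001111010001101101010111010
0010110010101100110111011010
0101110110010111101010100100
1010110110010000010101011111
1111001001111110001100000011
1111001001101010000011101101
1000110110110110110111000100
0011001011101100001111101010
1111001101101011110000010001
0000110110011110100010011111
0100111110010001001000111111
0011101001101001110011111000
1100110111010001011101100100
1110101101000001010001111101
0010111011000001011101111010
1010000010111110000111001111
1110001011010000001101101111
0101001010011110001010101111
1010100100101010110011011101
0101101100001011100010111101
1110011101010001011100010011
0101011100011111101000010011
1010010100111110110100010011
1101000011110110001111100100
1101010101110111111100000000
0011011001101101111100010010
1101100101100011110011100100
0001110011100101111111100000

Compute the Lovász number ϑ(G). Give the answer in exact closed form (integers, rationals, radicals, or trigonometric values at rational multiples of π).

Vertex mebc has 15 neighbors: mwzw, yleo, xsjr, yhgv, ekow, sdgi, vdmd, mkpz, ihjm, runu, kfob, jscr, qmjx, mwxr, zxis.
deg(lxfw) = 15; N(lxfw) = {mwzw, yleo, rsze, yhgv, ekow, asep, sdgi, czir, vdmd, mkpz, ihjm, lbod, jscr, abux, zxis}.
N(cokp) = {mwzw, yleo, xsjr, rsze, ekow, nltd, asep, czir, vdmd, mkpz, ihjm, lbod, runu, kfob, mwxr}, |N(cokp)| = 15.
deg(czir) = 15; N(czir) = {mzxh, mwzw, cokp, xsjr, yhgv, ekow, jsup, mkpz, trrg, lxfw, kfob, jscr, qmjx, mwxr, zxis}.
G on 28 vertices is 15-regular; this is K(8,2), the Kneser graph.
spec(A) ≈ [15.0, 1.0, -5.0] (distinct, 4 d.p.).
−28·(-5) / ((15)−(-5)) = 7 = ϑ(G).
= 7.000000… (decimal).

7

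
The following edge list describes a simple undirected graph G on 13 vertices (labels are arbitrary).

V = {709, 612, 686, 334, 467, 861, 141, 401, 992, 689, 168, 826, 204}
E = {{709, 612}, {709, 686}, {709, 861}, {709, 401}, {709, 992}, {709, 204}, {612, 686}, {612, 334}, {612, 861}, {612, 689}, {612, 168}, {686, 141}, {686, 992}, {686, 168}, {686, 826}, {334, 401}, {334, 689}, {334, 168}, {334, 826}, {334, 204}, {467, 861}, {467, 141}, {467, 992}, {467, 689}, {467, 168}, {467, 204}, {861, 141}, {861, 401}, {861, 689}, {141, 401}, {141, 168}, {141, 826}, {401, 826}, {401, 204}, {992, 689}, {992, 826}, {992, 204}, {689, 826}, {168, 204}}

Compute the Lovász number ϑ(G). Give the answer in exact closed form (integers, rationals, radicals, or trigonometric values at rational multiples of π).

sqrt(13)

Vertex 168 has 6 neighbors: 612, 686, 334, 467, 141, 204.
Vertex 709 has 6 neighbors: 612, 686, 861, 401, 992, 204.
deg(141) = 6; N(141) = {686, 467, 861, 401, 168, 826}.
Vertex 686 has 6 neighbors: 709, 612, 141, 992, 168, 826.
Regular of degree 6 on 13 vertices: Paley(13): SR with (k,λ,μ)=(6,2,3).
A has 3 distinct eigenvalues ≈ [6.0, 1.30278, -2.30278].
With N=13: ϑ(G) = 13·(-(-sqrt(13)/2 - 1/2))/(6−(-sqrt(13)/2 - 1/2)) = sqrt(13).
≈ 3.605551 (to 6 d.p.).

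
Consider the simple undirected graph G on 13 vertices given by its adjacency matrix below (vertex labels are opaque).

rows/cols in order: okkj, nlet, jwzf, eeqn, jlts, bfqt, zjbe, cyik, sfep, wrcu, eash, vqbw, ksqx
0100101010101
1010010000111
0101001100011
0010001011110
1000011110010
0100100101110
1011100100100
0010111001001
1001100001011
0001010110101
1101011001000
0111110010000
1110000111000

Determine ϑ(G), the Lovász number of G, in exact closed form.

N(eeqn) = {jwzf, zjbe, sfep, wrcu, eash, vqbw}, |N(eeqn)| = 6.
deg(vqbw) = 6; N(vqbw) = {nlet, jwzf, eeqn, jlts, bfqt, sfep}.
N(zjbe) = {okkj, jwzf, eeqn, jlts, cyik, eash}, |N(zjbe)| = 6.
N(eash) = {okkj, nlet, eeqn, bfqt, zjbe, wrcu}, |N(eash)| = 6.
6-regular, N=13; strongly regular (13,6,2,3).
The 3 distinct eigenvalues: [6.0, 1.30278, -2.30278].
ϑ = −N·λ_min/(λ_max−λ_min) = −13·(-sqrt(13)/2 - 1/2)/(6−(-sqrt(13)/2 - 1/2)) = sqrt(13).
ϑ(G) ≈ 3.605551275.

sqrt(13)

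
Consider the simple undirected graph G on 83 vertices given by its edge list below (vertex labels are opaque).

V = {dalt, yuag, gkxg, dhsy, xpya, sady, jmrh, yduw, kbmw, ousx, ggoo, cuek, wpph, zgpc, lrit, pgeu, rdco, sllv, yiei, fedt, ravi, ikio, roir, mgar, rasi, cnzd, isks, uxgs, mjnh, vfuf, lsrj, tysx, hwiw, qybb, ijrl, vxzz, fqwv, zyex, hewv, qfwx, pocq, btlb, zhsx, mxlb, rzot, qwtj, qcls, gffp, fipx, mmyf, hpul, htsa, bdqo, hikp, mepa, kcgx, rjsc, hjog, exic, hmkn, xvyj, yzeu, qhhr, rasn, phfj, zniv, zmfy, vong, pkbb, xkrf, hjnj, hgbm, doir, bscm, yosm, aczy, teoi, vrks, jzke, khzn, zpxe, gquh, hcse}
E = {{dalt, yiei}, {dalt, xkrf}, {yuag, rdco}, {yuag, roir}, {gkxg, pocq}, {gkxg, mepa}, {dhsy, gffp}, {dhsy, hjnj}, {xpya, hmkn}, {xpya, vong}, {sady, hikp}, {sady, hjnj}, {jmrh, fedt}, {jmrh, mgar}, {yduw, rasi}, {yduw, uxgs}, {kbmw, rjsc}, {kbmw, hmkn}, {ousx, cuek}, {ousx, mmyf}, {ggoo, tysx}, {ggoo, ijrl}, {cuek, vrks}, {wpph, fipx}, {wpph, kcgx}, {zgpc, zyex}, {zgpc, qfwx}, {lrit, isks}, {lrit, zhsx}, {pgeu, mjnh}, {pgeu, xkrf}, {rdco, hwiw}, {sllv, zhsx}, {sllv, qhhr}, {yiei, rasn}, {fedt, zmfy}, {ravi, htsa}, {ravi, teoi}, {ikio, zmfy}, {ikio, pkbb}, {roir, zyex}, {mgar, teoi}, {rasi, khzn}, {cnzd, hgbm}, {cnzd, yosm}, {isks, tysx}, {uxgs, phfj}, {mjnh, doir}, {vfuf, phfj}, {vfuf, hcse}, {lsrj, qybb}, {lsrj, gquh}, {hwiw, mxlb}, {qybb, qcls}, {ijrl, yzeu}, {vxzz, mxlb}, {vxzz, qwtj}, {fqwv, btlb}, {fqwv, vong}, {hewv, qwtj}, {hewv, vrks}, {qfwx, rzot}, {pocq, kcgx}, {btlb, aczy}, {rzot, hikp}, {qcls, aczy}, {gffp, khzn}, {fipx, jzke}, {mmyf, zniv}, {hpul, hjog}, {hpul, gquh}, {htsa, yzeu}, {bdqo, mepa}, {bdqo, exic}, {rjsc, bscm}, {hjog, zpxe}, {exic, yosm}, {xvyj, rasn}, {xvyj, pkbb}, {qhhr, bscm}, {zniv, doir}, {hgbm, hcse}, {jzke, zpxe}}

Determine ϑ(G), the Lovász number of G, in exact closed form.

83*cos(pi/83)/(cos(pi/83) + 1)

N(yuag) = {rdco, roir}, |N(yuag)| = 2.
deg(hmkn) = 2; N(hmkn) = {xpya, kbmw}.
N(qhhr) = {sllv, bscm}, |N(qhhr)| = 2.
N(khzn) = {rasi, gffp}, |N(khzn)| = 2.
G on 83 vertices is 2-regular; the odd cycle C_{83}.
spec(A) ≈ [2.0, 1.994272, 1.977121, 1.948645, 1.909008, 1.858436, 1.797219, 1.725708, 1.644312, 1.553498, 1.453785, 1.345745, 1.229997, 1.107203, 0.978068, 0.84333, 0.703762, 0.560163, 0.413355, 0.264179, 0.113491, -0.037848, -0.18897, -0.33901, -0.487108, -0.632415, -0.774101, -0.911352, -1.043383, -1.169438, -1.288794, -1.400768, -1.504719, -1.600051, -1.686218, -1.762726, -1.829138, -1.885072, -1.930209, -1.96429, -1.98712, -1.998568] (distinct, 6 d.p.).
ϑ = −N·λ_min/(λ_max−λ_min) = −83·(-2*cos(pi/83))/(2−(-2*cos(pi/83))) = 83*cos(pi/83)/(cos(pi/83) + 1).
ϑ(G) ≈ 41.485132588.
α=41, χ(Ḡ)=42; ϑ=83*cos(pi/83)/(cos(pi/83) + 1) lies between (both strict).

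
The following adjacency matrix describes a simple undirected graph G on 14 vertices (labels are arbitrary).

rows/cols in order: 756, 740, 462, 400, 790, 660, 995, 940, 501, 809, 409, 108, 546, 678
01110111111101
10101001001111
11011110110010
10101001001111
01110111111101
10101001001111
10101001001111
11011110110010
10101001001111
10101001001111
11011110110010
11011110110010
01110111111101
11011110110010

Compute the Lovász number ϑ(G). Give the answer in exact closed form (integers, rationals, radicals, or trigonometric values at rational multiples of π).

deg(790) = 11; N(790) = {740, 462, 400, 660, 995, 940, 501, 809, 409, 108, 678}.
Vertex 660 has 8 neighbors: 756, 462, 790, 940, 409, 108, 546, 678.
N(756) = {740, 462, 400, 660, 995, 940, 501, 809, 409, 108, 678}, |N(756)| = 11.
Vertex 409 has 9 neighbors: 756, 740, 400, 790, 660, 995, 501, 809, 546.
G = K_{6,5,3}: α = 6 = χ(Ḡ), so ϑ = 6.
= 6.0000… (decimal).
Lovász sandwich 6 ≤ 6 ≤ 6: collapsed.

6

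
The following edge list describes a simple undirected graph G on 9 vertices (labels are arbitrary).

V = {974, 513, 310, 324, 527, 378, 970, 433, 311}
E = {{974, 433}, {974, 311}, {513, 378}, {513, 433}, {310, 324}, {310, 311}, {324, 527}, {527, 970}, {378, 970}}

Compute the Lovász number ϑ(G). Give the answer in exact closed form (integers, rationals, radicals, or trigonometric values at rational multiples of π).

N(974) = {433, 311}, |N(974)| = 2.
N(513) = {378, 433}, |N(513)| = 2.
Vertex 378 has 2 neighbors: 513, 970.
deg(310) = 2; N(310) = {324, 311}.
2-regular, N=9; a single 9-cycle (edge-transitive).
Distinct eigenvalues (to 5 d.p.): [2.0, 1.53209, 0.3473, -1.0, -1.87939].
Lovász: ϑ = −9(-2*cos(pi/9))/(2+-(-1)*2*cos(pi/9)) = 9*cos(pi/9)/(cos(pi/9) + 1).
ϑ(G) ≈ 4.360090.
Lovász sandwich 4 ≤ 9*cos(pi/9)/(cos(pi/9) + 1) ≤ 5: both strict.

9*cos(pi/9)/(cos(pi/9) + 1)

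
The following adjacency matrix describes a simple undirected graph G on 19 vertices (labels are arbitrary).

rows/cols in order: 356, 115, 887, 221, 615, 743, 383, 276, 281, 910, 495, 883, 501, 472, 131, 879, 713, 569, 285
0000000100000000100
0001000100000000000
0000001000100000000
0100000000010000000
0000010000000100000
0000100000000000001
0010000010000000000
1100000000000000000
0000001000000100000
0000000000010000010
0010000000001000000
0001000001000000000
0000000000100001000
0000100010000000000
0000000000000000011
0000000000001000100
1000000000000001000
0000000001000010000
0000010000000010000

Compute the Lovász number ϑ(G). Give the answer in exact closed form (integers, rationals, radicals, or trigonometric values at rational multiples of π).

N(472) = {615, 281}, |N(472)| = 2.
N(276) = {356, 115}, |N(276)| = 2.
Vertex 221 has 2 neighbors: 115, 883.
Vertex 910 has 2 neighbors: 883, 569.
G on 19 vertices is 2-regular; connected 2-regular on 19 ⇒ C_{19}.
spec(A) ≈ [2.0, 1.89163, 1.57828, 1.0939, 0.49097, -0.16516, -0.80339, -1.35456, -1.75895, -1.97272] (distinct, 5 d.p.).
Lovász: ϑ = −19(-2*cos(pi/19))/(2+-(-1)*2*cos(pi/19)) = 19*cos(pi/19)/(cos(pi/19) + 1).
ϑ(G) ≈ 9.4347714.
α=9, χ(Ḡ)=10; ϑ=19*cos(pi/19)/(cos(pi/19) + 1) lies between (both strict).

19*cos(pi/19)/(cos(pi/19) + 1)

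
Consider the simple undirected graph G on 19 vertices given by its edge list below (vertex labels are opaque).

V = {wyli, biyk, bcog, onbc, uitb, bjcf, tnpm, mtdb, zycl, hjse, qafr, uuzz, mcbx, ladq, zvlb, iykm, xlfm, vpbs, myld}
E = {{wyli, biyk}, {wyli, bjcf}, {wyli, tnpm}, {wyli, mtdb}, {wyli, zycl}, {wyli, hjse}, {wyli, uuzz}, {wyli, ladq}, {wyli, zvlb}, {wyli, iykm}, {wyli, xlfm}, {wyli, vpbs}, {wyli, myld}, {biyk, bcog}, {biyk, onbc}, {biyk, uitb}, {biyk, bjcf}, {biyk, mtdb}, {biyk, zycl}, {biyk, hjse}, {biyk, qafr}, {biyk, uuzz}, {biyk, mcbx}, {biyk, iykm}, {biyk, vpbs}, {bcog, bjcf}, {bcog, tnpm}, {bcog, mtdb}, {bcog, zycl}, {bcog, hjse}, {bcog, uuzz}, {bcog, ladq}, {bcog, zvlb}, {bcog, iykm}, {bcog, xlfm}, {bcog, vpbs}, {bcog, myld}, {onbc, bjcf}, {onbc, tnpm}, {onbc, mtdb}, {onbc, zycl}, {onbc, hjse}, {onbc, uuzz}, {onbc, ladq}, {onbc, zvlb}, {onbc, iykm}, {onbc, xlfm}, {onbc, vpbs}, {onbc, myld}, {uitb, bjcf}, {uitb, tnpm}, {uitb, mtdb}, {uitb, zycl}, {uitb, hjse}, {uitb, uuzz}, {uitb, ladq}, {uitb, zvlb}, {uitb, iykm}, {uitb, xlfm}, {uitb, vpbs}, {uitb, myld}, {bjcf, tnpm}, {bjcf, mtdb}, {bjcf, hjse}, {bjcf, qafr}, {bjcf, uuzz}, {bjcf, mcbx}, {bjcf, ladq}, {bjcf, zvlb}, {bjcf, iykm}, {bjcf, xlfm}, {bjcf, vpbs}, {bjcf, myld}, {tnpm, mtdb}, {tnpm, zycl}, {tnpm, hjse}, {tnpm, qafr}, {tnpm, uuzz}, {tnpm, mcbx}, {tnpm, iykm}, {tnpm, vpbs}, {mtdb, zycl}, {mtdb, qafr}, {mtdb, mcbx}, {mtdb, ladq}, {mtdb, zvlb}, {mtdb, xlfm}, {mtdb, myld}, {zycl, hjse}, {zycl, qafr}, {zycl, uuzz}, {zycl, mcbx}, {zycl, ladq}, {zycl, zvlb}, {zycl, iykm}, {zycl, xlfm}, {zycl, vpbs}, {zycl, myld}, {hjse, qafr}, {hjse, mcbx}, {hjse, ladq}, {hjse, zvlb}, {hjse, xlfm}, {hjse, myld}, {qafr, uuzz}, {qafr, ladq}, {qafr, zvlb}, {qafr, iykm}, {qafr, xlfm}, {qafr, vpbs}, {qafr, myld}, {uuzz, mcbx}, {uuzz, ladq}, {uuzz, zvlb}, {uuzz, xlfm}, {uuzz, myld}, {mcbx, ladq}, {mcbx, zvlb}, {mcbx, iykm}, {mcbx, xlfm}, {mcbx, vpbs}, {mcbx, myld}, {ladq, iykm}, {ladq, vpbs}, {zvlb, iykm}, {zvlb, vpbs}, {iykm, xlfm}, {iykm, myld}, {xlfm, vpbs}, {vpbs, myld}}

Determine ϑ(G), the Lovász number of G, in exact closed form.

Vertex bcog has 13 neighbors: biyk, bjcf, tnpm, mtdb, zycl, hjse, uuzz, ladq, zvlb, iykm, xlfm, vpbs, myld.
Vertex zvlb has 13 neighbors: wyli, bcog, onbc, uitb, bjcf, mtdb, zycl, hjse, qafr, uuzz, mcbx, iykm, vpbs.
deg(bjcf) = 17; N(bjcf) = {wyli, biyk, bcog, onbc, uitb, tnpm, mtdb, hjse, qafr, uuzz, mcbx, ladq, zvlb, iykm, xlfm, vpbs, myld}.
N(ladq) = {wyli, bcog, onbc, uitb, bjcf, mtdb, zycl, hjse, qafr, uuzz, mcbx, iykm, vpbs}, |N(ladq)| = 13.
K_{6,6,5,2} (perfect); ϑ(G) = α(G) = max{6,6,5,2} = 6.
= 6.0000… (decimal).
6 ≤ 6 ≤ 6: collapsed.

6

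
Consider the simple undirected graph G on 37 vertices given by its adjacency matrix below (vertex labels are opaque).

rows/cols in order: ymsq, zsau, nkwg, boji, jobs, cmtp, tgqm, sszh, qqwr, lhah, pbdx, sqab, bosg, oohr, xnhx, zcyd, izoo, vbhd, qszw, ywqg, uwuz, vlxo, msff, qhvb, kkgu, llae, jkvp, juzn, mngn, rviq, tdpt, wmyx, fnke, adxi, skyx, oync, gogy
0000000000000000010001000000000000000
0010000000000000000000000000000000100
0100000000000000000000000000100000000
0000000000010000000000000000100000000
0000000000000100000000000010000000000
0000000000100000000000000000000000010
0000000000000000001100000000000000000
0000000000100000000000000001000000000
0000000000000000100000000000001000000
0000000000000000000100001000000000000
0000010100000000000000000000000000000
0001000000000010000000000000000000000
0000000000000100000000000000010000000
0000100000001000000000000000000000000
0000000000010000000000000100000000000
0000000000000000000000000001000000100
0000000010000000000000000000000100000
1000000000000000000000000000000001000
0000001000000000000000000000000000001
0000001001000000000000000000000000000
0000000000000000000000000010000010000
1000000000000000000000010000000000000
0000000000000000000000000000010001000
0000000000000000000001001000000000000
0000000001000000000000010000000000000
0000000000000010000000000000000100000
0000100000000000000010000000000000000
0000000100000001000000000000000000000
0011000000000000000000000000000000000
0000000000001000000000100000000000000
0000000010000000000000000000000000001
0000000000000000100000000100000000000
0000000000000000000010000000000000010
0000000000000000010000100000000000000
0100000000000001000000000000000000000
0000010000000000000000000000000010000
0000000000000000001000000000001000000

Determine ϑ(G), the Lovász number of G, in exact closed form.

37*cos(pi/37)/(cos(pi/37) + 1)

N(fnke) = {uwuz, oync}, |N(fnke)| = 2.
deg(jkvp) = 2; N(jkvp) = {jobs, uwuz}.
N(rviq) = {bosg, msff}, |N(rviq)| = 2.
Vertex uwuz has 2 neighbors: jkvp, fnke.
37-vertex 2-regular graph: this is C_{37}, the 37-cycle.
Distinct eigenvalues (to 5 d.p.): [2.0, 1.97123, 1.88575, 1.74603, 1.55607, 1.32135, 1.04861, 0.74571, 0.42136, 0.08488, -0.25404, -0.58565, -0.90041, -1.18927, -1.44391, -1.65702, -1.82246, -1.93547, -1.99279].
With N=37: ϑ(G) = 37·(-(-1)*2*cos(pi/37))/(2−(-2*cos(pi/37))) = 37*cos(pi/37)/(cos(pi/37) + 1).
≈ 18.46662 (to 5 d.p.).
Lovász sandwich 18 ≤ 37*cos(pi/37)/(cos(pi/37) + 1) ≤ 19: both strict.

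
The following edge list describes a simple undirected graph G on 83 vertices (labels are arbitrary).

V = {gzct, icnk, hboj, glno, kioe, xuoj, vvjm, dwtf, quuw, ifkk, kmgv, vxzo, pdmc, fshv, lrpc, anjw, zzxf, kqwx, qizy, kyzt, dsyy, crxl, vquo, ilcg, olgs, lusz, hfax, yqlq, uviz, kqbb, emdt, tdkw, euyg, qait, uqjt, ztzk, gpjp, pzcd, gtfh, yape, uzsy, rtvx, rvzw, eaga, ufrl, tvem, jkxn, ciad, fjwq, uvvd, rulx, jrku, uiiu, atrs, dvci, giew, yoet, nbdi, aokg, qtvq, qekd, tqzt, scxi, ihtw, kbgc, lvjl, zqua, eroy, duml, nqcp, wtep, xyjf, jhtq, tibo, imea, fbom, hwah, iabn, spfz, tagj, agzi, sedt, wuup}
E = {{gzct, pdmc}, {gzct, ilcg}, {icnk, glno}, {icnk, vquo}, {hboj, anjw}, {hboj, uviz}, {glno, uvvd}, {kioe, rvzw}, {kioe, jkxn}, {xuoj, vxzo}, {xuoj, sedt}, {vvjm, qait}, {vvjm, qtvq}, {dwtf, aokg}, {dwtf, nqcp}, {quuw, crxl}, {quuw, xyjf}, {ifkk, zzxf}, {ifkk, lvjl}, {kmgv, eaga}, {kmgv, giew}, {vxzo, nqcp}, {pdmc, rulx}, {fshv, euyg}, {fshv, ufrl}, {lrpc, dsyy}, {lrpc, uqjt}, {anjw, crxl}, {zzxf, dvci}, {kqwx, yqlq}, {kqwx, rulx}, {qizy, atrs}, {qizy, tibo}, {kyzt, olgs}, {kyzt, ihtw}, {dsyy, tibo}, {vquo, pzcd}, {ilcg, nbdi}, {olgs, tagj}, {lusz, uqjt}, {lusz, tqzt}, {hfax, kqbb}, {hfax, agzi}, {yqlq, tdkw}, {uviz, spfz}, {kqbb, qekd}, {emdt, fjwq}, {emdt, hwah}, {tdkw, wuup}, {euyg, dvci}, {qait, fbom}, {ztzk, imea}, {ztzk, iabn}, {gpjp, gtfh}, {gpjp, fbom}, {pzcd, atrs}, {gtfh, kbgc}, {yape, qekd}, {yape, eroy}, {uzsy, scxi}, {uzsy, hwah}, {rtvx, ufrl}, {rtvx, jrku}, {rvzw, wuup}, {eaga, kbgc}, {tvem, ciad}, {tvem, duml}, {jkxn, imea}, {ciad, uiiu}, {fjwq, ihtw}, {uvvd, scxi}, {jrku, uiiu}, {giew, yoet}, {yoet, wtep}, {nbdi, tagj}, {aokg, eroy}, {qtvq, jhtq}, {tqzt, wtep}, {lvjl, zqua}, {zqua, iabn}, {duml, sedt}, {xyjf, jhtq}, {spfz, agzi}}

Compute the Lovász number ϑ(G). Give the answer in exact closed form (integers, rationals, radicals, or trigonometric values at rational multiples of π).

deg(vvjm) = 2; N(vvjm) = {qait, qtvq}.
Vertex lvjl has 2 neighbors: ifkk, zqua.
deg(gzct) = 2; N(gzct) = {pdmc, ilcg}.
N(lrpc) = {dsyy, uqjt}, |N(lrpc)| = 2.
deg(v) = 2 for all v (|V|=83); the odd cycle C_{83}.
Distinct eigenvalues (to 4 d.p.): [2.0, 1.9943, 1.9771, 1.9486, 1.909, 1.8584, 1.7972, 1.7257, 1.6443, 1.5535, 1.4538, 1.3457, 1.23, 1.1072, 0.9781, 0.8433, 0.7038, 0.5602, 0.4134, 0.2642, 0.1135, -0.0378, -0.189, -0.339, -0.4871, -0.6324, -0.7741, -0.9114, -1.0434, -1.1694, -1.2888, -1.4008, -1.5047, -1.6001, -1.6862, -1.7627, -1.8291, -1.8851, -1.9302, -1.9643, -1.9871, -1.9986].
Lovász: ϑ = −83(-2*cos(pi/83))/(2+-(-1)*2*cos(pi/83)) = 83*cos(pi/83)/(cos(pi/83) + 1).
= 41.485132588… (decimal).
Sandwich: α(G)=41 ≤ ϑ(G)=83*cos(pi/83)/(cos(pi/83) + 1) ≤ χ(Ḡ)=42 (both strict).

83*cos(pi/83)/(cos(pi/83) + 1)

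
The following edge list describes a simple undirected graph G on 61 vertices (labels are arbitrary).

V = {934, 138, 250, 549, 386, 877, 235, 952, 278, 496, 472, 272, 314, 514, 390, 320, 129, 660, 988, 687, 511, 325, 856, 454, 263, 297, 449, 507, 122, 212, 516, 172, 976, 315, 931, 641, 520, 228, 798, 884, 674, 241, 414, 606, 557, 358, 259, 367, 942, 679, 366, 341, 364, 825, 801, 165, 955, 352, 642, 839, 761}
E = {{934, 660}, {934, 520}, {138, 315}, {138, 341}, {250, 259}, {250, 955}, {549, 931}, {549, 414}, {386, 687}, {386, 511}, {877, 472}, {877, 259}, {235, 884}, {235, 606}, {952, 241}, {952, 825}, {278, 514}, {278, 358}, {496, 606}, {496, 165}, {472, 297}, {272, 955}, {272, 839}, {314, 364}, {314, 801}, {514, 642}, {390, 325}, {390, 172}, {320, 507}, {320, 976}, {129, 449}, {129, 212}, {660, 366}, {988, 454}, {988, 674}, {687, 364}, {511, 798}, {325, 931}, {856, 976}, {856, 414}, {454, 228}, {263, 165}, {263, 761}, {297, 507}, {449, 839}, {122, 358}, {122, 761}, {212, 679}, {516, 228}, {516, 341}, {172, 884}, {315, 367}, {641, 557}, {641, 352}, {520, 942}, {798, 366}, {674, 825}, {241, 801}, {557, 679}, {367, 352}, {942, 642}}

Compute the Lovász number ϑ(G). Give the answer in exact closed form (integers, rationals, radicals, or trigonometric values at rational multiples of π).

deg(454) = 2; N(454) = {988, 228}.
N(934) = {660, 520}, |N(934)| = 2.
N(272) = {955, 839}, |N(272)| = 2.
Vertex 320 has 2 neighbors: 507, 976.
deg(v) = 2 for all v (|V|=61); this is C_{61}, the 61-cycle.
spec(A) ≈ [2.0, 1.9894, 1.95771, 1.90527, 1.83263, 1.74057, 1.63006, 1.50226, 1.35855, 1.20043, 1.02959, 0.84783, 0.65708, 0.45938, 0.2568, 0.0515, -0.15435, -0.35856, -0.55897, -0.75346, -0.93995, -1.11649, -1.28119, -1.4323, -1.56824, -1.68755, -1.78897, -1.87143, -1.93406, -1.97618, -1.99735] (distinct, 5 d.p.).
Lovász: ϑ = −61(-2*cos(pi/61))/(2+-(-1)*2*cos(pi/61)) = 61*cos(pi/61)/(cos(pi/61) + 1).
= 30.479766… (decimal).
30 ≤ 61*cos(pi/61)/(cos(pi/61) + 1) ≤ 31: both strict.

61*cos(pi/61)/(cos(pi/61) + 1)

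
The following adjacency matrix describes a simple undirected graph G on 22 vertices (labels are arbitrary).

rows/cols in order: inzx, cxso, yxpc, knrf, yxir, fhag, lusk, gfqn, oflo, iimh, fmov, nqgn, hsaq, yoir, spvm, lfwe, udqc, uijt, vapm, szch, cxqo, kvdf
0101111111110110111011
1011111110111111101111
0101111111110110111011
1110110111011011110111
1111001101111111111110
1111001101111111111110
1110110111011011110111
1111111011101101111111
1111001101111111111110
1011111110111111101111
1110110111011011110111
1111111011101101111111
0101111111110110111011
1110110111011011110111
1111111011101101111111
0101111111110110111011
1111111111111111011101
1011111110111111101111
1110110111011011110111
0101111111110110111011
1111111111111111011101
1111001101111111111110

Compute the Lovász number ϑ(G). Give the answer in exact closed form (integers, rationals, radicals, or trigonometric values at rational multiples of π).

deg(fhag) = 18; N(fhag) = {inzx, cxso, yxpc, knrf, lusk, gfqn, iimh, fmov, nqgn, hsaq, yoir, spvm, lfwe, udqc, uijt, vapm, szch, cxqo}.
Vertex iimh has 19 neighbors: inzx, yxpc, knrf, yxir, fhag, lusk, gfqn, oflo, fmov, nqgn, hsaq, yoir, spvm, lfwe, udqc, vapm, szch, cxqo, kvdf.
Vertex nqgn has 19 neighbors: inzx, cxso, yxpc, knrf, yxir, fhag, lusk, oflo, iimh, fmov, hsaq, yoir, lfwe, udqc, uijt, vapm, szch, cxqo, kvdf.
Vertex lusk has 17 neighbors: inzx, cxso, yxpc, yxir, fhag, gfqn, oflo, iimh, nqgn, hsaq, spvm, lfwe, udqc, uijt, szch, cxqo, kvdf.
G = K_{5,5,4,3,3,2}: α = 5 = χ(Ḡ), so ϑ = 5.
ϑ(G) ≈ 5.00000.
Sandwich: α(G)=5 ≤ ϑ(G)=5 ≤ χ(Ḡ)=5 (collapsed).

5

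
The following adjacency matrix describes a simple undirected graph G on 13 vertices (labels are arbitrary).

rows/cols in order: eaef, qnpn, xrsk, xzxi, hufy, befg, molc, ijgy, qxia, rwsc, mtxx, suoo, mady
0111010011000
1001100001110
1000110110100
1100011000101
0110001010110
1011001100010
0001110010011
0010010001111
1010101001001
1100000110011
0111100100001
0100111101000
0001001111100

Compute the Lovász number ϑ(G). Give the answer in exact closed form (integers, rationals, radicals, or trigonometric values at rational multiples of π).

sqrt(13)

Vertex hufy has 6 neighbors: qnpn, xrsk, molc, qxia, mtxx, suoo.
deg(befg) = 6; N(befg) = {eaef, xrsk, xzxi, molc, ijgy, suoo}.
Vertex mtxx has 6 neighbors: qnpn, xrsk, xzxi, hufy, ijgy, mady.
N(xzxi) = {eaef, qnpn, befg, molc, mtxx, mady}, |N(xzxi)| = 6.
13-vertex 6-regular graph: SR(13,6,2,3) — a Paley graph.
Distinct eigenvalues (to 5 d.p.): [6.0, 1.30278, -2.30278].
−13·(-sqrt(13)/2 - 1/2) / ((6)−(-sqrt(13)/2 - 1/2)) = sqrt(13) = ϑ(G).
≈ 3.605551 (to 6 d.p.).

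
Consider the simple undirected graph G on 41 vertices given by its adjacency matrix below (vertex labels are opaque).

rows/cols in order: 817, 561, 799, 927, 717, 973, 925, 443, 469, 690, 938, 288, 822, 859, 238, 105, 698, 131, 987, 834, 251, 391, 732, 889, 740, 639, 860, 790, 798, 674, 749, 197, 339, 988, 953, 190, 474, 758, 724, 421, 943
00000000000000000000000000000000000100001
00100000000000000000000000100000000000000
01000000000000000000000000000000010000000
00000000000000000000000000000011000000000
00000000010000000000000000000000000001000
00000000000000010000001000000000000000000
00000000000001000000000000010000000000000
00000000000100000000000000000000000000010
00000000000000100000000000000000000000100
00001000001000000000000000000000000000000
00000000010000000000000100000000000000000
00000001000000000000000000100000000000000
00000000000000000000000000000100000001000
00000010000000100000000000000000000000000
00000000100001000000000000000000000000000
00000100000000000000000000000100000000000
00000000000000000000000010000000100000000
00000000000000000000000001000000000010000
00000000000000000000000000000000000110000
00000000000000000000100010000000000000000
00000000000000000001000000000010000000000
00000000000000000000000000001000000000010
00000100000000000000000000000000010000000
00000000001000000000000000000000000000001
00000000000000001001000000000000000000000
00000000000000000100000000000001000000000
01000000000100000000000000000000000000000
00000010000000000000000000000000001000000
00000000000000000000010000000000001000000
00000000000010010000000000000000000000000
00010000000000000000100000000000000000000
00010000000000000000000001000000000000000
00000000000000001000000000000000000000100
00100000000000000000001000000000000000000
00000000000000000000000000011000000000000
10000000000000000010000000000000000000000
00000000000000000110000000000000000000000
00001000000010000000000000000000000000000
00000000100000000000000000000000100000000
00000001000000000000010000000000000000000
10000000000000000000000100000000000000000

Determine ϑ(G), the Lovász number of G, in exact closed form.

N(822) = {674, 758}, |N(822)| = 2.
deg(339) = 2; N(339) = {698, 724}.
Vertex 238 has 2 neighbors: 469, 859.
deg(749) = 2; N(749) = {927, 251}.
41-vertex 2-regular graph: connected 2-regular on 41 ⇒ C_{41}.
A has 21 distinct eigenvalues ≈ [2.0, 1.9766, 1.9068, 1.7923, 1.6359, 1.441, 1.2125, 0.9554, 0.676, 0.3808, 0.0766, -0.2294, -0.53, -0.8181, -1.0871, -1.3307, -1.543, -1.7191, -1.855, -1.9474, -1.9941].
Lovász (edge-transitive): ϑ = −41·(-2*cos(pi/41))/((2)−(-2*cos(pi/41))) = 41*cos(pi/41)/(cos(pi/41) + 1).
= 20.46988… (decimal).
Lovász sandwich 20 ≤ 41*cos(pi/41)/(cos(pi/41) + 1) ≤ 21: both strict.

41*cos(pi/41)/(cos(pi/41) + 1)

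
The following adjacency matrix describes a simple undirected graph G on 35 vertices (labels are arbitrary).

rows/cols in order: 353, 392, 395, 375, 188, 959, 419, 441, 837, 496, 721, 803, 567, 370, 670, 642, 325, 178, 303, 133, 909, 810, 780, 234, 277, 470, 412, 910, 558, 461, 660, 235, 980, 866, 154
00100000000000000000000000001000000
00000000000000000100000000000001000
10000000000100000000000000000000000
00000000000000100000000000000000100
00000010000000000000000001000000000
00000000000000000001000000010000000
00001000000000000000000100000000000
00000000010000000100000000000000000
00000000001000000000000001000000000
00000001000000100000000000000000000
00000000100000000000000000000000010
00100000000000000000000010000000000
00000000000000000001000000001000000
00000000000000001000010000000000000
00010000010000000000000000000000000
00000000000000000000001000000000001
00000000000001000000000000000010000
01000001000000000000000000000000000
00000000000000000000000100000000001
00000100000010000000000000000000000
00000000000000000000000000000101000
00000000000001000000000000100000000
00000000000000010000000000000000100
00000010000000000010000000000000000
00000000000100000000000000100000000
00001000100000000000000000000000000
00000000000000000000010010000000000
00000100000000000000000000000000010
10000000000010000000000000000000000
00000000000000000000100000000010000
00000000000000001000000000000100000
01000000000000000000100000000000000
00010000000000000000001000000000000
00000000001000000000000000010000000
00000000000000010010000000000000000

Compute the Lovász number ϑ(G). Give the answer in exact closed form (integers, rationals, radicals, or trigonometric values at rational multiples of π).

35*cos(pi/35)/(cos(pi/35) + 1)

deg(412) = 2; N(412) = {810, 277}.
Vertex 909 has 2 neighbors: 461, 235.
N(780) = {642, 980}, |N(780)| = 2.
Vertex 558 has 2 neighbors: 353, 567.
deg(v) = 2 for all v (|V|=35); connected 2-regular on 35 ⇒ C_{35}.
Distinct eigenvalues (to 5 d.p.): [2.0, 1.96786, 1.87247, 1.7169, 1.50614, 1.24698, 0.94774, 0.61803, 0.26847, -0.08973, -0.44504, -0.78605, -1.10179, -1.38213, -1.61803, -1.80194, -1.92793, -1.99195].
With N=35: ϑ(G) = 35·(-(-1)*2*cos(pi/35))/(2−(-2*cos(pi/35))) = 35*cos(pi/35)/(cos(pi/35) + 1).
ϑ(G) ≈ 17.46470.
Sandwich: α(G)=17 ≤ ϑ(G)=35*cos(pi/35)/(cos(pi/35) + 1) ≤ χ(Ḡ)=18 (both strict).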